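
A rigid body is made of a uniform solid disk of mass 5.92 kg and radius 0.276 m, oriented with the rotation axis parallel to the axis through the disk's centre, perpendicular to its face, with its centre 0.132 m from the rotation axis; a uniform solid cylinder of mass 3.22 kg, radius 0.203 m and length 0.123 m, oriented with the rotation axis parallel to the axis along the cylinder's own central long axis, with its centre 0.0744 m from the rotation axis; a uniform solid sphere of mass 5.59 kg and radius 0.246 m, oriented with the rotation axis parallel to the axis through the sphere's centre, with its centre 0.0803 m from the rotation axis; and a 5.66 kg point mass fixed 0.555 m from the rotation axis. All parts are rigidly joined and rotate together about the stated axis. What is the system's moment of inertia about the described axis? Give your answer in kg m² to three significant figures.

Solid disk: I_cm = (1/2)MR² = (1/2)(5.92)(0.276)² = 0.22548 kg m²; centre at d = 0.132 m, so the parallel axis theorem gives I = 0.22548 + (5.92)(0.132)² = 0.32863 kg m².
Solid cylinder: I_cm = (1/2)MR² = (1/2)(3.22)(0.203)² = 0.066346 kg m²; centre at d = 0.0744 m, so the parallel axis theorem gives I = 0.066346 + (3.22)(0.0744)² = 0.08417 kg m².
Solid sphere: I_cm = (2/5)MR² = (2/5)(5.59)(0.246)² = 0.13531 kg m²; centre at d = 0.0803 m, so the parallel axis theorem gives I = 0.13531 + (5.59)(0.0803)² = 0.17136 kg m².
Point mass: I_cm = 0; centre at d = 0.555 m, so the parallel axis theorem gives I = 0 + (5.66)(0.555)² = 1.7434 kg m².
Total I = 0.32863 + 0.08417 + 0.17136 + 1.7434 = 2.3276 kg m².

2.33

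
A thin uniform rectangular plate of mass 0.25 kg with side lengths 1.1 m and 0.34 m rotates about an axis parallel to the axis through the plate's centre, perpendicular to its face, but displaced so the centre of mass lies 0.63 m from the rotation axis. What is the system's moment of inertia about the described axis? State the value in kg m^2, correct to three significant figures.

0.127

I_cm = (1/12)M(a²+b²) = (1/12)(0.25)[(1.1)² + (0.34)²] = 0.027617 kg m^2; centre at d = 0.63 m, so I = I_cm + Md² gives I = 0.027617 + (0.25)(0.63)² = 0.12684 kg m^2.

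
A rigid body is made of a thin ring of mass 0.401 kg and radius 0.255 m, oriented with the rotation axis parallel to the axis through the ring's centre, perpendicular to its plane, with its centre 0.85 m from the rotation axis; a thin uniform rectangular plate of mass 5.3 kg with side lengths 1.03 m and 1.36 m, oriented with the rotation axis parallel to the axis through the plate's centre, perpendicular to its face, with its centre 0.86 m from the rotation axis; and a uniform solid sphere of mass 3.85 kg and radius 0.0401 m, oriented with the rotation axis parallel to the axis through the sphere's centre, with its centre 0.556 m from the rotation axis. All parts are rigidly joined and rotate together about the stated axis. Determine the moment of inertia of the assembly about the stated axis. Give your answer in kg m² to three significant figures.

6.71

Thin ring: I_cm = MR² = (0.401)(0.255)² = 0.026075 kg m²; centre at d = 0.85 m, so the parallel axis theorem gives I = 0.026075 + (0.401)(0.85)² = 0.3158 kg m².
Rectangular plate: I_cm = (1/12)M(a²+b²) = (1/12)(5.3)[(1.03)² + (1.36)²] = 1.2855 kg m²; centre at d = 0.86 m, so the parallel axis theorem gives I = 1.2855 + (5.3)(0.86)² = 5.2054 kg m².
Solid sphere: I_cm = (2/5)MR² = (2/5)(3.85)(0.0401)² = 0.0024763 kg m²; centre at d = 0.556 m, so the parallel axis theorem gives I = 0.0024763 + (3.85)(0.556)² = 1.1926 kg m².
Total I = 0.3158 + 5.2054 + 1.1926 = 6.7138 kg m².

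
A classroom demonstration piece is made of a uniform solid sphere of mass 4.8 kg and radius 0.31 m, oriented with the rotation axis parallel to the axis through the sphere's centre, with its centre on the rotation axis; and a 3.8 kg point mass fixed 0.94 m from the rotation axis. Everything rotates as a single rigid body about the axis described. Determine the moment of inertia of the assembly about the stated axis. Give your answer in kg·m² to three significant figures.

Solid sphere: I_cm = (2/5)MR² = (2/5)(4.8)(0.31)² = 0.18451 kg·m²; axis through the centre, so I = 0.18451 kg·m².
Point mass: I_cm = 0; centre at d = 0.94 m, so the parallel axis theorem gives I = 0 + (3.8)(0.94)² = 3.3577 kg·m².
Total I = 0.18451 + 3.3577 = 3.5422 kg·m².

3.54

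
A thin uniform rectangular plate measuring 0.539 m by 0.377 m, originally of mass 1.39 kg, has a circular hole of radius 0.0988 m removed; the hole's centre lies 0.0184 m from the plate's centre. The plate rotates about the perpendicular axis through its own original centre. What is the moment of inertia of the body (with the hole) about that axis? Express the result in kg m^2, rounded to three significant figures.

Unpierced body about its centre: I₀ = (1/12)M(a²+b²) = (1/12)(1.39)[(0.539)² + (0.377)²] = 0.050115 kg m^2.
The removed disk has mass m = M·πr²/(ab) = (1.39)·π(0.0988)²/(0.539·0.377) = 0.20977 kg (same uniform areal density).
Its moment of inertia about the rotation axis (parallel-axis theorem): I_hole = (1/2)mr² + md² = (1/2)(0.20977)(0.0988)² + (0.20977)(0.0184)² = 0.0010949 kg m^2.
Treating the hole as negative mass, I = I₀ − I_hole = 0.050115 − 0.0010949 = 0.04902 kg m^2.

0.0490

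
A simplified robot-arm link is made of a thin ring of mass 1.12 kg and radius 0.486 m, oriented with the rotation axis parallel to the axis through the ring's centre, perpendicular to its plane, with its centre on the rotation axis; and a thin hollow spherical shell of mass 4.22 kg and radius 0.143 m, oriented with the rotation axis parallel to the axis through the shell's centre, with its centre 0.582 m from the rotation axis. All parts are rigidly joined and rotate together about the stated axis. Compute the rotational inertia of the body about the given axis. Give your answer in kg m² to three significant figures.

1.75

Thin ring: I_cm = MR² = (1.12)(0.486)² = 0.26454 kg m²; axis through the centre, so I = 0.26454 kg m².
Spherical shell: I_cm = (2/3)MR² = (2/3)(4.22)(0.143)² = 0.05753 kg m²; centre at d = 0.582 m, so the parallel axis theorem gives I = 0.05753 + (4.22)(0.582)² = 1.4869 kg m².
Total I = 0.26454 + 1.4869 = 1.7515 kg m².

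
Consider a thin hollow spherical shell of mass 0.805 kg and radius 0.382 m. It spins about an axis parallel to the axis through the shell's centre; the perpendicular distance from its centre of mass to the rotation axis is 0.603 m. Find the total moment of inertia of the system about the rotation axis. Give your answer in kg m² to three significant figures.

0.371

I_cm = (2/3)MR² = (2/3)(0.805)(0.382)² = 0.078313 kg m²; centre at d = 0.603 m, so I = I_cm + Md² gives I = 0.078313 + (0.805)(0.603)² = 0.37102 kg m².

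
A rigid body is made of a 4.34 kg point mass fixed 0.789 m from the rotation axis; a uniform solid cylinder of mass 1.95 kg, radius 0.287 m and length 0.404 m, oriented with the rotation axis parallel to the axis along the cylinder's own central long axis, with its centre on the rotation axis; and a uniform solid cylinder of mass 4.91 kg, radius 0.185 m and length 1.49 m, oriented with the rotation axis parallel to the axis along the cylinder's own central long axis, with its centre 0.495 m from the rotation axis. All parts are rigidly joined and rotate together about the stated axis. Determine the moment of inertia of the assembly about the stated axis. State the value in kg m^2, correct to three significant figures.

Point mass: I_cm = 0; centre at d = 0.789 m, so I = I_cm + Md² gives I = 0 + (4.34)(0.789)² = 2.7017 kg m^2.
Solid cylinder: I_cm = (1/2)MR² = (1/2)(1.95)(0.287)² = 0.08031 kg m^2; axis through the centre, so I = 0.08031 kg m^2.
Solid cylinder: I_cm = (1/2)MR² = (1/2)(4.91)(0.185)² = 0.084022 kg m^2; centre at d = 0.495 m, so I = I_cm + Md² gives I = 0.084022 + (4.91)(0.495)² = 1.2871 kg m^2.
Total I = 2.7017 + 0.08031 + 1.2871 = 4.0691 kg m^2.

4.07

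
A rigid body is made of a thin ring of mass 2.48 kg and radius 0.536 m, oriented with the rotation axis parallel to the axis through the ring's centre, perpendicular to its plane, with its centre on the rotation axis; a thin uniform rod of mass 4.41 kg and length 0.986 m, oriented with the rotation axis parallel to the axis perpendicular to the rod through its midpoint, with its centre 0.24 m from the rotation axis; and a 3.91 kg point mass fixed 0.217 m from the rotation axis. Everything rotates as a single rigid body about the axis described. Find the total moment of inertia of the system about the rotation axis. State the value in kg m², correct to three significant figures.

Thin ring: I_cm = MR² = (2.48)(0.536)² = 0.71249 kg m²; axis through the centre, so I = 0.71249 kg m².
Thin rod: I_cm = (1/12)ML² = (1/12)(4.41)(0.986)² = 0.35728 kg m²; centre at d = 0.24 m, so the parallel axis theorem gives I = 0.35728 + (4.41)(0.24)² = 0.6113 kg m².
Point mass: I_cm = 0; centre at d = 0.217 m, so the parallel axis theorem gives I = 0 + (3.91)(0.217)² = 0.18412 kg m².
Total I = 0.71249 + 0.6113 + 0.18412 = 1.5079 kg m².

1.51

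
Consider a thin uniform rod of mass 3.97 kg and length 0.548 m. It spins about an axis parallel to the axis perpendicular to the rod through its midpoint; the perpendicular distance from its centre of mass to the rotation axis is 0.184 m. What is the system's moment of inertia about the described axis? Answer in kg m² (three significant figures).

I_cm = (1/12)ML² = (1/12)(3.97)(0.548)² = 0.099351 kg m²; centre at d = 0.184 m, so I = I_cm + Md² gives I = 0.099351 + (3.97)(0.184)² = 0.23376 kg m².

0.234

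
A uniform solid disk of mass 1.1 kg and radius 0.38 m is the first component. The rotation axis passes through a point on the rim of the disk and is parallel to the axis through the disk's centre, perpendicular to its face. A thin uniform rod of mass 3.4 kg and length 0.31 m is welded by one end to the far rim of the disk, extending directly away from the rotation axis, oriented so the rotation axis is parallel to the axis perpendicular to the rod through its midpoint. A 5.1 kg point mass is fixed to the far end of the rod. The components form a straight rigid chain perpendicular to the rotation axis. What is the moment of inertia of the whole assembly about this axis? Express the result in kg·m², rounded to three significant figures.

8.95

Solid disk: I_cm = (1/2)MR² = (1/2)(1.1)(0.38)² = 0.07942 kg·m²; centre at d = 0.38 m, so I = I_cm + Md² gives I = 0.07942 + (1.1)(0.38)² = 0.23826 kg·m².
Thin rod: I_cm = (1/12)ML² = (1/12)(3.4)(0.31)² = 0.027228 kg·m²; centre at d = 0.38 + 0.38 + 0.155 = 0.915 m, so I = I_cm + Md² gives I = 0.027228 + (3.4)(0.915)² = 2.8738 kg·m².
Point mass: I_cm = 0; centre at d = 0.38 + 0.38 + 0.155 + 0.155 = 1.07 m, so I = I_cm + Md² gives I = 0 + (5.1)(1.07)² = 5.839 kg·m².
Total I = 0.23826 + 2.8738 + 5.839 = 8.951 kg·m².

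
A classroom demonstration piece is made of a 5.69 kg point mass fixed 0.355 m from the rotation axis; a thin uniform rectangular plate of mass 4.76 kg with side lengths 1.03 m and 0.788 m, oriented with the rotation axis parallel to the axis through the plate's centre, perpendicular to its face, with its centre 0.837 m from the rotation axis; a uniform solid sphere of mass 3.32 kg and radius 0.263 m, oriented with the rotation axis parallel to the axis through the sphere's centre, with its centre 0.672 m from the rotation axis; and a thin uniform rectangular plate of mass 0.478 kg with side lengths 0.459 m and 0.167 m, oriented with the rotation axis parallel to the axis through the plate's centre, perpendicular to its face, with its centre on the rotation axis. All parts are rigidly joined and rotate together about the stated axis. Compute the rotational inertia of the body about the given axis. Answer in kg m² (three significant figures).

Point mass: I_cm = 0; centre at d = 0.355 m, so I = I_cm + Md² gives I = 0 + (5.69)(0.355)² = 0.71708 kg m².
Rectangular plate: I_cm = (1/12)M(a²+b²) = (1/12)(4.76)[(1.03)² + (0.788)²] = 0.66713 kg m²; centre at d = 0.837 m, so I = I_cm + Md² gives I = 0.66713 + (4.76)(0.837)² = 4.0018 kg m².
Solid sphere: I_cm = (2/5)MR² = (2/5)(3.32)(0.263)² = 0.091856 kg m²; centre at d = 0.672 m, so I = I_cm + Md² gives I = 0.091856 + (3.32)(0.672)² = 1.5911 kg m².
Rectangular plate: I_cm = (1/12)M(a²+b²) = (1/12)(0.478)[(0.459)² + (0.167)²] = 0.009503 kg m²; axis through the centre, so I = 0.009503 kg m².
Total I = 0.71708 + 4.0018 + 1.5911 + 0.009503 = 6.3195 kg m².

6.32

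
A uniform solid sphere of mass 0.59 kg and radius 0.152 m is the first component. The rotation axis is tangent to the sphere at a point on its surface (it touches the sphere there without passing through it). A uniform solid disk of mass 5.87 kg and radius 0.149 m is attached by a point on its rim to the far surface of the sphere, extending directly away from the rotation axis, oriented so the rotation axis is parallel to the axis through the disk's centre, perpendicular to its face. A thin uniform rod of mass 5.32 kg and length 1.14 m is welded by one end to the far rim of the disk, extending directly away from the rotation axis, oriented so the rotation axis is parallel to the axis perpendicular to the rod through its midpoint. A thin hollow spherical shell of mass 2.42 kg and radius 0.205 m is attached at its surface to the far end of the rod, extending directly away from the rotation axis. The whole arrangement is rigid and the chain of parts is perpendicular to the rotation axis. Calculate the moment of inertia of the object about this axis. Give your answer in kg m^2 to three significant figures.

Solid sphere: I_cm = (2/5)MR² = (2/5)(0.59)(0.152)² = 0.0054525 kg m^2; centre at d = 0.152 m, so the parallel axis theorem gives I = 0.0054525 + (0.59)(0.152)² = 0.019084 kg m^2.
Solid disk: I_cm = (1/2)MR² = (1/2)(5.87)(0.149)² = 0.06516 kg m^2; centre at d = 0.152 + 0.152 + 0.149 = 0.453 m, so the parallel axis theorem gives I = 0.06516 + (5.87)(0.453)² = 1.2697 kg m^2.
Thin rod: I_cm = (1/12)ML² = (1/12)(5.32)(1.14)² = 0.57616 kg m^2; centre at d = 0.152 + 0.152 + 0.149 + 0.149 + 0.57 = 1.172 m, so the parallel axis theorem gives I = 0.57616 + (5.32)(1.172)² = 7.8836 kg m^2.
Spherical shell: I_cm = (2/3)MR² = (2/3)(2.42)(0.205)² = 0.0678 kg m^2; centre at d = 0.152 + 0.152 + 0.149 + 0.149 + 0.57 + 0.57 + 0.205 = 1.947 m, so the parallel axis theorem gives I = 0.0678 + (2.42)(1.947)² = 9.2416 kg m^2.
Total I = 0.019084 + 1.2697 + 7.8836 + 9.2416 = 18.414 kg m^2.

18.4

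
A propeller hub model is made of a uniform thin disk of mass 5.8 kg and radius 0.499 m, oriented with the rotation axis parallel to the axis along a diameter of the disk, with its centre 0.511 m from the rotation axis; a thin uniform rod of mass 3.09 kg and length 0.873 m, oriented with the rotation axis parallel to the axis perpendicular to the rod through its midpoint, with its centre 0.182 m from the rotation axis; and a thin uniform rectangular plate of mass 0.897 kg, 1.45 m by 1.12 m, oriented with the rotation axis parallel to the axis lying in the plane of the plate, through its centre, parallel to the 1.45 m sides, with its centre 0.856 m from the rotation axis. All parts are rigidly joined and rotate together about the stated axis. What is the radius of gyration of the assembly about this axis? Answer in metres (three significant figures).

Thin disk: I_cm = (1/4)MR² = (1/4)(5.8)(0.499)² = 0.36105 kg m^2; centre at d = 0.511 m, so I = I_cm + Md² gives I = 0.36105 + (5.8)(0.511)² = 1.8756 kg m^2.
Thin rod: I_cm = (1/12)ML² = (1/12)(3.09)(0.873)² = 0.19625 kg m^2; centre at d = 0.182 m, so I = I_cm + Md² gives I = 0.19625 + (3.09)(0.182)² = 0.2986 kg m^2.
Rectangular plate: I_cm = (1/12)Mb² = (1/12)(0.897)(1.12)² = 0.093766 kg m^2; centre at d = 0.856 m, so I = I_cm + Md² gives I = 0.093766 + (0.897)(0.856)² = 0.75103 kg m^2.
Total I = 2.9252 kg m^2; total mass M = 9.787 kg.
k = √(I/M) = √(2.9252/9.787) = 0.5467 m.

0.547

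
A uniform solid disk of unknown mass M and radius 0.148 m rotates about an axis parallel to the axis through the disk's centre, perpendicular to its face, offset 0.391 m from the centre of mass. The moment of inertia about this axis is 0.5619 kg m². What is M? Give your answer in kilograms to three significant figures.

I = I_cm + Md² = (1/2)MR² + Md² = M·[0.5·(0.148)² + (0.391)²] = M·0.16383.
So M = 0.5619 / 0.16383 = 3.4297 kg.

3.43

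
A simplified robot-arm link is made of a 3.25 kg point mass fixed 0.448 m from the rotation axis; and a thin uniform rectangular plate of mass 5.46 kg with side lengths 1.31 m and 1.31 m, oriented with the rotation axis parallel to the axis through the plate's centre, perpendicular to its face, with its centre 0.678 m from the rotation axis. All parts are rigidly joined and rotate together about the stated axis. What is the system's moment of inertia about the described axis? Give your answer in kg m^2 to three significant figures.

Point mass: I_cm = 0; centre at d = 0.448 m, so the parallel axis theorem gives I = 0 + (3.25)(0.448)² = 0.65229 kg m^2.
Rectangular plate: I_cm = (1/12)M(a²+b²) = (1/12)(5.46)[(1.31)² + (1.31)²] = 1.5617 kg m^2; centre at d = 0.678 m, so the parallel axis theorem gives I = 1.5617 + (5.46)(0.678)² = 4.0715 kg m^2.
Total I = 0.65229 + 4.0715 = 4.7238 kg m^2.

4.72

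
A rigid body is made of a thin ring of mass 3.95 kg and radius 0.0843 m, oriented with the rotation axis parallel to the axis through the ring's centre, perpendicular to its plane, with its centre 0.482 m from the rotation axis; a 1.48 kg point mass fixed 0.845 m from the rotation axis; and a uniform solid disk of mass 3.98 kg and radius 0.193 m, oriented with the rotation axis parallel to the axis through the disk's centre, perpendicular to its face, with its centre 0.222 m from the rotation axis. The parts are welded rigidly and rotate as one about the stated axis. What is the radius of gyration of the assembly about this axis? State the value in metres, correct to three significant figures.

Thin ring: I_cm = MR² = (3.95)(0.0843)² = 0.028071 kg m^2; centre at d = 0.482 m, so the parallel axis theorem gives I = 0.028071 + (3.95)(0.482)² = 0.94575 kg m^2.
Point mass: I_cm = 0; centre at d = 0.845 m, so the parallel axis theorem gives I = 0 + (1.48)(0.845)² = 1.0568 kg m^2.
Solid disk: I_cm = (1/2)MR² = (1/2)(3.98)(0.193)² = 0.074126 kg m^2; centre at d = 0.222 m, so the parallel axis theorem gives I = 0.074126 + (3.98)(0.222)² = 0.27028 kg m^2.
Total I = 2.2728 kg m^2; total mass M = 9.41 kg.
k = √(I/M) = √(2.2728/9.41) = 0.49146 m.

0.491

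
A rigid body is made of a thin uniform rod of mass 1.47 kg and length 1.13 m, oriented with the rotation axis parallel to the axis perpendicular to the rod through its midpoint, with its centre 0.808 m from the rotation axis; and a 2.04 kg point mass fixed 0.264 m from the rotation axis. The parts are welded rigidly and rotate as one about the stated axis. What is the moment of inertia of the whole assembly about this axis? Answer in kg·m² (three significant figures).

1.26

Thin rod: I_cm = (1/12)ML² = (1/12)(1.47)(1.13)² = 0.15642 kg·m²; centre at d = 0.808 m, so I = I_cm + Md² gives I = 0.15642 + (1.47)(0.808)² = 1.1161 kg·m².
Point mass: I_cm = 0; centre at d = 0.264 m, so I = I_cm + Md² gives I = 0 + (2.04)(0.264)² = 0.14218 kg·m².
Total I = 1.1161 + 0.14218 = 1.2583 kg·m².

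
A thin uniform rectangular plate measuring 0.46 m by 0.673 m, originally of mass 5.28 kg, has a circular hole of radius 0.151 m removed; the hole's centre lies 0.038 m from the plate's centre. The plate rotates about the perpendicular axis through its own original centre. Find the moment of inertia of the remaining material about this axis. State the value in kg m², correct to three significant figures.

0.277

Unpierced body about its centre: I₀ = (1/12)M(a²+b²) = (1/12)(5.28)[(0.46)² + (0.673)²] = 0.29239 kg m².
The removed disk has mass m = M·πr²/(ab) = (5.28)·π(0.151)²/(0.46·0.673) = 1.2217 kg (same uniform areal density).
Its moment of inertia about the rotation axis (parallel-axis theorem): I_hole = (1/2)mr² + md² = (1/2)(1.2217)(0.151)² + (1.2217)(0.038)² = 0.015692 kg m².
Treating the hole as negative mass, I = I₀ − I_hole = 0.29239 − 0.015692 = 0.2767 kg m².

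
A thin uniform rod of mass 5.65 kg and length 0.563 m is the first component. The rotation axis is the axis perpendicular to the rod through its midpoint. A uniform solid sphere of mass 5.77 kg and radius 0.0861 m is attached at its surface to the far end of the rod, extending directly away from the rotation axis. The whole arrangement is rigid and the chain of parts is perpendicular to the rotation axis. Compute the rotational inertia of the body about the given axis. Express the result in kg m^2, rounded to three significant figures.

0.946

Thin rod: I_cm = (1/12)ML² = (1/12)(5.65)(0.563)² = 0.14924 kg m^2; axis through the centre, so I = 0.14924 kg m^2.
Solid sphere: I_cm = (2/5)MR² = (2/5)(5.77)(0.0861)² = 0.01711 kg m^2; centre at d = 0.2815 + 0.0861 = 0.3676 m, so I = I_cm + Md² gives I = 0.01711 + (5.77)(0.3676)² = 0.79681 kg m^2.
Total I = 0.14924 + 0.79681 = 0.94605 kg m^2.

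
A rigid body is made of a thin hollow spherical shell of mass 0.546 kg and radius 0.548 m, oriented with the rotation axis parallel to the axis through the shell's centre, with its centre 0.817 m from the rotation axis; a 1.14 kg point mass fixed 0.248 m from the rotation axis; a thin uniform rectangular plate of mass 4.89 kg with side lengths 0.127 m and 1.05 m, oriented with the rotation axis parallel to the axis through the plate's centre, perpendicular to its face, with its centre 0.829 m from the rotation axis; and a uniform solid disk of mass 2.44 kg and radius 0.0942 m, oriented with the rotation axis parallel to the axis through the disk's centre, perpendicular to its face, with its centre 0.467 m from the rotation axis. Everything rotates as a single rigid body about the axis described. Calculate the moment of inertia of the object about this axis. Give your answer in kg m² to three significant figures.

4.90

Spherical shell: I_cm = (2/3)MR² = (2/3)(0.546)(0.548)² = 0.10931 kg m²; centre at d = 0.817 m, so I = I_cm + Md² gives I = 0.10931 + (0.546)(0.817)² = 0.47376 kg m².
Point mass: I_cm = 0; centre at d = 0.248 m, so I = I_cm + Md² gives I = 0 + (1.14)(0.248)² = 0.070115 kg m².
Rectangular plate: I_cm = (1/12)M(a²+b²) = (1/12)(4.89)[(0.127)² + (1.05)²] = 0.45584 kg m²; centre at d = 0.829 m, so I = I_cm + Md² gives I = 0.45584 + (4.89)(0.829)² = 3.8164 kg m².
Solid disk: I_cm = (1/2)MR² = (1/2)(2.44)(0.0942)² = 0.010826 kg m²; centre at d = 0.467 m, so I = I_cm + Md² gives I = 0.010826 + (2.44)(0.467)² = 0.54296 kg m².
Total I = 0.47376 + 0.070115 + 3.8164 + 0.54296 = 4.9033 kg m².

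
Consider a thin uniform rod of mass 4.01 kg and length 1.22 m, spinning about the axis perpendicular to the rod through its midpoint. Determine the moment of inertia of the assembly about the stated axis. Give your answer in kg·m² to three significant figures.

0.497

I_cm = (1/12)ML² = (1/12)(4.01)(1.22)² = 0.49737 kg·m²; axis through the centre, so I = 0.49737 kg·m².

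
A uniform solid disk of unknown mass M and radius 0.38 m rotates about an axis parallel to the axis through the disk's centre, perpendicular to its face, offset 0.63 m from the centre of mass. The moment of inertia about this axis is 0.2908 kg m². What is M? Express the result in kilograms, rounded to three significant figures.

I = I_cm + Md² = (1/2)MR² + Md² = M·[0.5·(0.38)² + (0.63)²] = M·0.4691.
So M = 0.2908 / 0.4691 = 0.61991 kg.

0.620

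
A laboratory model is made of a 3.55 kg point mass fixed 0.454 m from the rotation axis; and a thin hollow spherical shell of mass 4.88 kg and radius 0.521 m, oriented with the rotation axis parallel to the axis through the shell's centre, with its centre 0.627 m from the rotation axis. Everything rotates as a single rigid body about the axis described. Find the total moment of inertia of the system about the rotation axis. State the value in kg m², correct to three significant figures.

Point mass: I_cm = 0; centre at d = 0.454 m, so I = I_cm + Md² gives I = 0 + (3.55)(0.454)² = 0.73171 kg m².
Spherical shell: I_cm = (2/3)MR² = (2/3)(4.88)(0.521)² = 0.88309 kg m²; centre at d = 0.627 m, so I = I_cm + Md² gives I = 0.88309 + (4.88)(0.627)² = 2.8016 kg m².
Total I = 0.73171 + 2.8016 = 3.5333 kg m².

3.53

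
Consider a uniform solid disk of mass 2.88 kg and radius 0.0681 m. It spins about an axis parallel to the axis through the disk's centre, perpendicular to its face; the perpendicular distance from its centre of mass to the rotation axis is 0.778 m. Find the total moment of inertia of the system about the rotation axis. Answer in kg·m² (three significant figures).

1.75

I_cm = (1/2)MR² = (1/2)(2.88)(0.0681)² = 0.0066782 kg·m²; centre at d = 0.778 m, so the parallel axis theorem gives I = 0.0066782 + (2.88)(0.778)² = 1.7499 kg·m².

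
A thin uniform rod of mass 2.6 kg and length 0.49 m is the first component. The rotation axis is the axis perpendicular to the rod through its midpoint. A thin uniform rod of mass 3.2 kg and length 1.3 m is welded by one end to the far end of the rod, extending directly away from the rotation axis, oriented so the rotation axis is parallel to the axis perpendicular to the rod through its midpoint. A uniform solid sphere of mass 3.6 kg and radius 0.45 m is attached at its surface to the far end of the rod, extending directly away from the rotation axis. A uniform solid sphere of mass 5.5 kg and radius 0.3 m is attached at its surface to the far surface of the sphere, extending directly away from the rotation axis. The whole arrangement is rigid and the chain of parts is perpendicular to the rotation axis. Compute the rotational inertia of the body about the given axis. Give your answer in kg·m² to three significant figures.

59.3

Thin rod: I_cm = (1/12)ML² = (1/12)(2.6)(0.49)² = 0.052022 kg·m²; axis through the centre, so I = 0.052022 kg·m².
Thin rod: I_cm = (1/12)ML² = (1/12)(3.2)(1.3)² = 0.45067 kg·m²; centre at d = 0.245 + 0.65 = 0.895 m, so I = I_cm + Md² gives I = 0.45067 + (3.2)(0.895)² = 3.0139 kg·m².
Solid sphere: I_cm = (2/5)MR² = (2/5)(3.6)(0.45)² = 0.2916 kg·m²; centre at d = 0.245 + 0.65 + 0.65 + 0.45 = 1.995 m, so I = I_cm + Md² gives I = 0.2916 + (3.6)(1.995)² = 14.62 kg·m².
Solid sphere: I_cm = (2/5)MR² = (2/5)(5.5)(0.3)² = 0.198 kg·m²; centre at d = 0.245 + 0.65 + 0.65 + 0.45 + 0.45 + 0.3 = 2.745 m, so I = I_cm + Md² gives I = 0.198 + (5.5)(2.745)² = 41.641 kg·m².
Total I = 0.052022 + 3.0139 + 14.62 + 41.641 = 59.326 kg·m².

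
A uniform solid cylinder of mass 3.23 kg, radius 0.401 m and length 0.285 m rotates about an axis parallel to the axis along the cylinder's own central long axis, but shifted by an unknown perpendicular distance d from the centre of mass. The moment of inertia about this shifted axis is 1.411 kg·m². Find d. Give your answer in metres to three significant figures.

About the centre-of-mass axis, I_cm = (1/2)MR² = (1/2)(3.23)(0.401)² = 0.25969 kg·m².
Parallel axis theorem: I = I_cm + Md², so Md² = 1.411 − 0.25969 = 1.1513 kg·m².
d = √(1.1513 / 3.23) = 0.59703 m.

0.597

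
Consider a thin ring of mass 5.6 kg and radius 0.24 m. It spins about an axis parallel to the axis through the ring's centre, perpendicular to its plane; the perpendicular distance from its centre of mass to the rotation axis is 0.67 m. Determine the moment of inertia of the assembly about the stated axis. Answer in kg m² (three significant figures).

I_cm = MR² = (5.6)(0.24)² = 0.32256 kg m²; centre at d = 0.67 m, so I = I_cm + Md² gives I = 0.32256 + (5.6)(0.67)² = 2.8364 kg m².

2.84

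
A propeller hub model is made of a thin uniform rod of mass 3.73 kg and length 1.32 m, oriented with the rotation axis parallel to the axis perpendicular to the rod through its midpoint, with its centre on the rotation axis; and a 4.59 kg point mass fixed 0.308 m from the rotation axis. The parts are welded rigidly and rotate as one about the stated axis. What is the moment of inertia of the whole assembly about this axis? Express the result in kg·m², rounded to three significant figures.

Thin rod: I_cm = (1/12)ML² = (1/12)(3.73)(1.32)² = 0.5416 kg·m²; axis through the centre, so I = 0.5416 kg·m².
Point mass: I_cm = 0; centre at d = 0.308 m, so I = I_cm + Md² gives I = 0 + (4.59)(0.308)² = 0.43543 kg·m².
Total I = 0.5416 + 0.43543 = 0.97702 kg·m².

0.977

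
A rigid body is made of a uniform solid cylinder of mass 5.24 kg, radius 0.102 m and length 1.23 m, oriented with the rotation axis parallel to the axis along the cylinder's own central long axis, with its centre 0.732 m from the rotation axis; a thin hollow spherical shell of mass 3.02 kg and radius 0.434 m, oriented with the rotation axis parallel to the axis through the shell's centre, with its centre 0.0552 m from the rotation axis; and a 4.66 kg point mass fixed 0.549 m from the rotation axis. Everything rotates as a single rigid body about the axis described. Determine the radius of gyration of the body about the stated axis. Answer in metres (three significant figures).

0.598

Solid cylinder: I_cm = (1/2)MR² = (1/2)(5.24)(0.102)² = 0.027258 kg·m²; centre at d = 0.732 m, so I = I_cm + Md² gives I = 0.027258 + (5.24)(0.732)² = 2.835 kg·m².
Spherical shell: I_cm = (2/3)MR² = (2/3)(3.02)(0.434)² = 0.37922 kg·m²; centre at d = 0.0552 m, so I = I_cm + Md² gives I = 0.37922 + (3.02)(0.0552)² = 0.38843 kg·m².
Point mass: I_cm = 0; centre at d = 0.549 m, so I = I_cm + Md² gives I = 0 + (4.66)(0.549)² = 1.4045 kg·m².
Total I = 4.6279 kg·m²; total mass M = 12.92 kg.
k = √(I/M) = √(4.6279/12.92) = 0.5985 m.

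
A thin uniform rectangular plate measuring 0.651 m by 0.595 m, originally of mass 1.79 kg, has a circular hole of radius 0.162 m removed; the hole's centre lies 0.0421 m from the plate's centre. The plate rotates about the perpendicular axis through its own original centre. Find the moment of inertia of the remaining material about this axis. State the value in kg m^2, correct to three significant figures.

0.110

Unpierced body about its centre: I₀ = (1/12)M(a²+b²) = (1/12)(1.79)[(0.651)² + (0.595)²] = 0.11603 kg m^2.
The removed disk has mass m = M·πr²/(ab) = (1.79)·π(0.162)²/(0.651·0.595) = 0.38101 kg (same uniform areal density).
Its moment of inertia about the rotation axis (parallel-axis theorem): I_hole = (1/2)mr² + md² = (1/2)(0.38101)(0.162)² + (0.38101)(0.0421)² = 0.0056749 kg m^2.
Treating the hole as negative mass, I = I₀ − I_hole = 0.11603 − 0.0056749 = 0.11035 kg m^2.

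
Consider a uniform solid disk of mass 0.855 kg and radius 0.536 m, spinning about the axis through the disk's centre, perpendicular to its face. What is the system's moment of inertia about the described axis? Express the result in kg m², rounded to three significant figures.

0.123

I_cm = (1/2)MR² = (1/2)(0.855)(0.536)² = 0.12282 kg m²; axis through the centre, so I = 0.12282 kg m².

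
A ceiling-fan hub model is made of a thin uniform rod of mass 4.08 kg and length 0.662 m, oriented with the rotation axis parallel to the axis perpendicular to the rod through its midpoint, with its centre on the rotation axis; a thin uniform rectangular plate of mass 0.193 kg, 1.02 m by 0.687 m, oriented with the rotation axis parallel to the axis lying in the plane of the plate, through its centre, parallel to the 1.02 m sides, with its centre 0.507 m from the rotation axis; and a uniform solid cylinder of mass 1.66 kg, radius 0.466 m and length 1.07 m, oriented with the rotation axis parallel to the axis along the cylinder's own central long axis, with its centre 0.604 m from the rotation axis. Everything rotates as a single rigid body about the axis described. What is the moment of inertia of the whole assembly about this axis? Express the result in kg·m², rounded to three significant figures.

0.992

Thin rod: I_cm = (1/12)ML² = (1/12)(4.08)(0.662)² = 0.149 kg·m²; axis through the centre, so I = 0.149 kg·m².
Rectangular plate: I_cm = (1/12)Mb² = (1/12)(0.193)(0.687)² = 0.0075908 kg·m²; centre at d = 0.507 m, so the parallel axis theorem gives I = 0.0075908 + (0.193)(0.507)² = 0.057201 kg·m².
Solid cylinder: I_cm = (1/2)MR² = (1/2)(1.66)(0.466)² = 0.18024 kg·m²; centre at d = 0.604 m, so the parallel axis theorem gives I = 0.18024 + (1.66)(0.604)² = 0.78583 kg·m².
Total I = 0.149 + 0.057201 + 0.78583 = 0.99204 kg·m².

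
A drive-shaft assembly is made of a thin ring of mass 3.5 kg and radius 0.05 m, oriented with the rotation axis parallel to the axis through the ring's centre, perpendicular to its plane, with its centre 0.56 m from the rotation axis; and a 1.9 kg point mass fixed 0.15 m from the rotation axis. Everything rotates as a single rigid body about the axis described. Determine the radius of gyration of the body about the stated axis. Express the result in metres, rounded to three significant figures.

Thin ring: I_cm = MR² = (3.5)(0.05)² = 0.00875 kg m^2; centre at d = 0.56 m, so I = I_cm + Md² gives I = 0.00875 + (3.5)(0.56)² = 1.1064 kg m^2.
Point mass: I_cm = 0; centre at d = 0.15 m, so I = I_cm + Md² gives I = 0 + (1.9)(0.15)² = 0.04275 kg m^2.
Total I = 1.1491 kg m^2; total mass M = 5.4 kg.
k = √(I/M) = √(1.1491/5.4) = 0.4613 m.

0.461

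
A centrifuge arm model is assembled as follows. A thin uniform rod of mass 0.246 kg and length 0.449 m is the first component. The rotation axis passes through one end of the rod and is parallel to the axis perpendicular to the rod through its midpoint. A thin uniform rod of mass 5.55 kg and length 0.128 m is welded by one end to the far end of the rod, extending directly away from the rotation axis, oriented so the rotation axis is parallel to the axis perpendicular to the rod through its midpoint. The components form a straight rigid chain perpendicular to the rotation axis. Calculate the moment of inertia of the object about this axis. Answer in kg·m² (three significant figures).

Thin rod: I_cm = (1/12)ML² = (1/12)(0.246)(0.449)² = 0.0041328 kg·m²; centre at d = 0.2245 m, so the parallel axis theorem gives I = 0.0041328 + (0.246)(0.2245)² = 0.016531 kg·m².
Thin rod: I_cm = (1/12)ML² = (1/12)(5.55)(0.128)² = 0.0075776 kg·m²; centre at d = 0.2245 + 0.2245 + 0.064 = 0.513 m, so the parallel axis theorem gives I = 0.0075776 + (5.55)(0.513)² = 1.4682 kg·m².
Total I = 0.016531 + 1.4682 = 1.4847 kg·m².

1.48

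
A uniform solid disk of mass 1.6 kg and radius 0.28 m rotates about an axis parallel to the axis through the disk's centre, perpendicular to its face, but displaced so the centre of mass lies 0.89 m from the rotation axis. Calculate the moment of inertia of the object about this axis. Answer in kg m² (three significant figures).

1.33

I_cm = (1/2)MR² = (1/2)(1.6)(0.28)² = 0.06272 kg m²; centre at d = 0.89 m, so the parallel axis theorem gives I = 0.06272 + (1.6)(0.89)² = 1.3301 kg m².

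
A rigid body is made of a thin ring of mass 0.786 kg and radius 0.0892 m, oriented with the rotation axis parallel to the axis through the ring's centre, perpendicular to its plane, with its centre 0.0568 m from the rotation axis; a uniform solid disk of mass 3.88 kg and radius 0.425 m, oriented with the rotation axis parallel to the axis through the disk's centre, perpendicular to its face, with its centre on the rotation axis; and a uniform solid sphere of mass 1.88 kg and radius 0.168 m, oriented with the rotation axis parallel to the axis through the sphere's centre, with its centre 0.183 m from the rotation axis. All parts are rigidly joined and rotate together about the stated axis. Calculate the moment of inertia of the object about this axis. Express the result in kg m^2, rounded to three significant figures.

0.443

Thin ring: I_cm = MR² = (0.786)(0.0892)² = 0.0062539 kg m^2; centre at d = 0.0568 m, so the parallel axis theorem gives I = 0.0062539 + (0.786)(0.0568)² = 0.0087897 kg m^2.
Solid disk: I_cm = (1/2)MR² = (1/2)(3.88)(0.425)² = 0.35041 kg m^2; axis through the centre, so I = 0.35041 kg m^2.
Solid sphere: I_cm = (2/5)MR² = (2/5)(1.88)(0.168)² = 0.021224 kg m^2; centre at d = 0.183 m, so the parallel axis theorem gives I = 0.021224 + (1.88)(0.183)² = 0.084184 kg m^2.
Total I = 0.0087897 + 0.35041 + 0.084184 = 0.44339 kg m^2.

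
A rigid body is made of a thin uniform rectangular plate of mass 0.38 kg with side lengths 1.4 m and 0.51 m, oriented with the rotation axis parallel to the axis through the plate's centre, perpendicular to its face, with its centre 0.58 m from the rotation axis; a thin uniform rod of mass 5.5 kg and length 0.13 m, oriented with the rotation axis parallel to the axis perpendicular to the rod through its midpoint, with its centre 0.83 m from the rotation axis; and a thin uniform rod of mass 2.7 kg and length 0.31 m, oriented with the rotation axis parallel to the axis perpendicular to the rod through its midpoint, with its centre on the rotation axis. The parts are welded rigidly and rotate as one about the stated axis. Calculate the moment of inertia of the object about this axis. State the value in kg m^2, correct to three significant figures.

4.02

Rectangular plate: I_cm = (1/12)M(a²+b²) = (1/12)(0.38)[(1.4)² + (0.51)²] = 0.070303 kg m^2; centre at d = 0.58 m, so I = I_cm + Md² gives I = 0.070303 + (0.38)(0.58)² = 0.19814 kg m^2.
Thin rod: I_cm = (1/12)ML² = (1/12)(5.5)(0.13)² = 0.0077458 kg m^2; centre at d = 0.83 m, so I = I_cm + Md² gives I = 0.0077458 + (5.5)(0.83)² = 3.7967 kg m^2.
Thin rod: I_cm = (1/12)ML² = (1/12)(2.7)(0.31)² = 0.021623 kg m^2; axis through the centre, so I = 0.021623 kg m^2.
Total I = 0.19814 + 3.7967 + 0.021623 = 4.0165 kg m^2.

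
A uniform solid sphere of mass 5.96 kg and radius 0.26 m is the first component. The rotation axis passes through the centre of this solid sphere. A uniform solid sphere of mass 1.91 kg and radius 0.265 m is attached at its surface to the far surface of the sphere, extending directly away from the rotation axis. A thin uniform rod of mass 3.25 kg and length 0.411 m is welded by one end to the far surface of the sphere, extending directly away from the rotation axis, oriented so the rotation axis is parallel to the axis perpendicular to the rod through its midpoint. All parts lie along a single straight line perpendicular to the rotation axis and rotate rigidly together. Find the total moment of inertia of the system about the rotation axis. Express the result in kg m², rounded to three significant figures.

Solid sphere: I_cm = (2/5)MR² = (2/5)(5.96)(0.26)² = 0.16116 kg m²; axis through the centre, so I = 0.16116 kg m².
Solid sphere: I_cm = (2/5)MR² = (2/5)(1.91)(0.265)² = 0.053652 kg m²; centre at d = 0.26 + 0.265 = 0.525 m, so the parallel axis theorem gives I = 0.053652 + (1.91)(0.525)² = 0.5801 kg m².
Thin rod: I_cm = (1/12)ML² = (1/12)(3.25)(0.411)² = 0.045749 kg m²; centre at d = 0.26 + 0.265 + 0.265 + 0.2055 = 0.9955 m, so the parallel axis theorem gives I = 0.045749 + (3.25)(0.9955)² = 3.2666 kg m².
Total I = 0.16116 + 0.5801 + 3.2666 = 4.0078 kg m².

4.01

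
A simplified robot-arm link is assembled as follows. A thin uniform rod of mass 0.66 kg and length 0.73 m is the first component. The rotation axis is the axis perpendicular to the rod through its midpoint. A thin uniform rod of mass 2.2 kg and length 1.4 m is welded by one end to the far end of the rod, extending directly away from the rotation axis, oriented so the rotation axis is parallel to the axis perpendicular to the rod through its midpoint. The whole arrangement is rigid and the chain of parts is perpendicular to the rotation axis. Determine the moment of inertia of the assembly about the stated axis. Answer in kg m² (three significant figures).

Thin rod: I_cm = (1/12)ML² = (1/12)(0.66)(0.73)² = 0.029309 kg m²; axis through the centre, so I = 0.029309 kg m².
Thin rod: I_cm = (1/12)ML² = (1/12)(2.2)(1.4)² = 0.35933 kg m²; centre at d = 0.365 + 0.7 = 1.065 m, so the parallel axis theorem gives I = 0.35933 + (2.2)(1.065)² = 2.8546 kg m².
Total I = 0.029309 + 2.8546 = 2.8839 kg m².

2.88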